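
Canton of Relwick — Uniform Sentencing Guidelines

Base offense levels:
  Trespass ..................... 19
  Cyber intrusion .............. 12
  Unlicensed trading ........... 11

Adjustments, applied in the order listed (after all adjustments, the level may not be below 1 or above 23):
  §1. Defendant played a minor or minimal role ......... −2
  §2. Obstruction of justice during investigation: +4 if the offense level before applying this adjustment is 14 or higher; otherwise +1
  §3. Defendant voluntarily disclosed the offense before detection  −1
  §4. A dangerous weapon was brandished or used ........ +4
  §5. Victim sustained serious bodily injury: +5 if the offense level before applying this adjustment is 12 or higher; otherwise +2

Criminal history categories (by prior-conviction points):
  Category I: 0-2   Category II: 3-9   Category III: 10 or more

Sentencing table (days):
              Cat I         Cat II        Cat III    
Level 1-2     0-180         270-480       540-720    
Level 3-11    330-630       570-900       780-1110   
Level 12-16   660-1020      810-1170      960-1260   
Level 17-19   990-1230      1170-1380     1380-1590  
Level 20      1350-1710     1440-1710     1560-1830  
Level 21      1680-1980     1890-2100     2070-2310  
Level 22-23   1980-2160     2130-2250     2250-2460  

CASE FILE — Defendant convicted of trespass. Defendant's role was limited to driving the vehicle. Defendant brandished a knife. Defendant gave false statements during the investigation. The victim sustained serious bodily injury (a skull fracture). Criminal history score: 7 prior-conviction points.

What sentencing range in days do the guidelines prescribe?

2130-2250 days

Base offense level for trespass: 19.
§1 applies: 19 − 2 = 17.
§2 applies (level before this adjustment is 17 ≥ 14, so +4): 17 + 4 = 21.
§3 does not apply.
§4 applies: 21 + 4 = 25.
§5 applies (level before this adjustment is 25 ≥ 12, so +5): 25 + 5 = 30.
Level 30 exceeds the maximum of 23; capped at 23.
Final offense level: 23.
Criminal history: 7 prior points → Category II (3-9).
Level 23 falls in the 22-23 band.
Grid: Level 22-23 × Category II = 2130-2250 days.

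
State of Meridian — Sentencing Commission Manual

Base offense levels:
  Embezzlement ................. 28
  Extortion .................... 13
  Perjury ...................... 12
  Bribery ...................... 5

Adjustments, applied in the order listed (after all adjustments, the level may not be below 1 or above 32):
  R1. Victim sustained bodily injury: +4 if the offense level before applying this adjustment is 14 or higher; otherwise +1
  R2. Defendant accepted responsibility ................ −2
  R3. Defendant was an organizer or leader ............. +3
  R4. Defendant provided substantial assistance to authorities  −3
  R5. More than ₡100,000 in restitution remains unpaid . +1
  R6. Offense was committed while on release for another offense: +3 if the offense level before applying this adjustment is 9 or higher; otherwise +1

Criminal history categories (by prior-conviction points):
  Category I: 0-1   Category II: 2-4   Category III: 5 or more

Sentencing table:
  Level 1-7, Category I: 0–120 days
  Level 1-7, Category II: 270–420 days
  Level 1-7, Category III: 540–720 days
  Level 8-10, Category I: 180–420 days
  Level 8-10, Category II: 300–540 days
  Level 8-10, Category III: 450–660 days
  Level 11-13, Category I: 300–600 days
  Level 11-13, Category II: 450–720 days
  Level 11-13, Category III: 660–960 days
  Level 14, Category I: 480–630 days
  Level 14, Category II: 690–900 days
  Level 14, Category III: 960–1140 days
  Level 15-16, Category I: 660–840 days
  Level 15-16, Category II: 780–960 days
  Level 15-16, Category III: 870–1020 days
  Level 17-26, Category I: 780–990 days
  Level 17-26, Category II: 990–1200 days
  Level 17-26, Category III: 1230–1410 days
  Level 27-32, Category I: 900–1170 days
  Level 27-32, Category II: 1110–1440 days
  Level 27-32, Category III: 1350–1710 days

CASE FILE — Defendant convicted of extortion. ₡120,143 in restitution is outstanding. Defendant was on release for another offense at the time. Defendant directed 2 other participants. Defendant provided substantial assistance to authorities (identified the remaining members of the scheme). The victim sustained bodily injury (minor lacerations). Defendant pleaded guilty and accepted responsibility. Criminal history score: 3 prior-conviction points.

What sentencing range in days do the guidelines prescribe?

Base offense level for extortion: 13.
R1 applies (level before this adjustment is 13 < 14, so +1): 13 + 1 = 14.
R2 applies: 14 − 2 = 12.
R3 applies: 12 + 3 = 15.
R4 applies: 15 − 3 = 12.
R5 applies: 12 + 1 = 13.
R6 applies (level before this adjustment is 13 ≥ 9, so +3): 13 + 3 = 16.
Final offense level: 16.
Criminal history: 3 prior points → Category II (2-4).
Level 16 falls in the 15-16 band.
Grid: Level 15-16 × Category II = 780-960 days.

780-960 days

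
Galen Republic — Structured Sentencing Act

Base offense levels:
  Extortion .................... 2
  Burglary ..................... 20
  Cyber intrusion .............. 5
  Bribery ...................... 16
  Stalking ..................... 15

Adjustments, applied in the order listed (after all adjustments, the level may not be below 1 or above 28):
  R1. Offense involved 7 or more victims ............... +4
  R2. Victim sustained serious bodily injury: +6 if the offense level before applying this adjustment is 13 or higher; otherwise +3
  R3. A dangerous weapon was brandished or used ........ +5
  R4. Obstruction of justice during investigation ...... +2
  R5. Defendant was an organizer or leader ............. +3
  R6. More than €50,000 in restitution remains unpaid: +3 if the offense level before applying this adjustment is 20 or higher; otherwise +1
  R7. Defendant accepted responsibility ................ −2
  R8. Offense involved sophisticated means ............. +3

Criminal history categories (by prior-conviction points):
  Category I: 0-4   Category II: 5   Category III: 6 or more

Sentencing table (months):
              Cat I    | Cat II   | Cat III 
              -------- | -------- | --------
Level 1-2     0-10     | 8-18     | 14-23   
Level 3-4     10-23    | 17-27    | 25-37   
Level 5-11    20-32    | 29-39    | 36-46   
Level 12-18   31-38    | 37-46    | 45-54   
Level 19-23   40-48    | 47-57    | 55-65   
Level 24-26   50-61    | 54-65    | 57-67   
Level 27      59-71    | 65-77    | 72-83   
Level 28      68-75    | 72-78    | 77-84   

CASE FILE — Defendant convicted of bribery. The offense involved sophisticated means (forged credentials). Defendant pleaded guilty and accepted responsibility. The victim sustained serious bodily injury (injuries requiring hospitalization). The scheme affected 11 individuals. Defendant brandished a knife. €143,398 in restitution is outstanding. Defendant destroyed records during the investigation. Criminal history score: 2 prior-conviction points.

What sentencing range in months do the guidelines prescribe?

Base offense level for bribery: 16.
R1 applies: 16 + 4 = 20.
R2 applies (level before this adjustment is 20 ≥ 13, so +6): 20 + 6 = 26.
R3 applies: 26 + 5 = 31.
R4 applies: 31 + 2 = 33.
R5 does not apply.
R6 applies (level before this adjustment is 33 ≥ 20, so +3): 33 + 3 = 36.
R7 applies: 36 − 2 = 34.
R8 applies: 34 + 3 = 37.
Level 37 exceeds the maximum of 28; capped at 28.
Final offense level: 28.
Criminal history: 2 prior points → Category I (0-4).
Level 28 falls in the 28 band.
Grid: Level 28 × Category I = 68-75 months.

68-75 months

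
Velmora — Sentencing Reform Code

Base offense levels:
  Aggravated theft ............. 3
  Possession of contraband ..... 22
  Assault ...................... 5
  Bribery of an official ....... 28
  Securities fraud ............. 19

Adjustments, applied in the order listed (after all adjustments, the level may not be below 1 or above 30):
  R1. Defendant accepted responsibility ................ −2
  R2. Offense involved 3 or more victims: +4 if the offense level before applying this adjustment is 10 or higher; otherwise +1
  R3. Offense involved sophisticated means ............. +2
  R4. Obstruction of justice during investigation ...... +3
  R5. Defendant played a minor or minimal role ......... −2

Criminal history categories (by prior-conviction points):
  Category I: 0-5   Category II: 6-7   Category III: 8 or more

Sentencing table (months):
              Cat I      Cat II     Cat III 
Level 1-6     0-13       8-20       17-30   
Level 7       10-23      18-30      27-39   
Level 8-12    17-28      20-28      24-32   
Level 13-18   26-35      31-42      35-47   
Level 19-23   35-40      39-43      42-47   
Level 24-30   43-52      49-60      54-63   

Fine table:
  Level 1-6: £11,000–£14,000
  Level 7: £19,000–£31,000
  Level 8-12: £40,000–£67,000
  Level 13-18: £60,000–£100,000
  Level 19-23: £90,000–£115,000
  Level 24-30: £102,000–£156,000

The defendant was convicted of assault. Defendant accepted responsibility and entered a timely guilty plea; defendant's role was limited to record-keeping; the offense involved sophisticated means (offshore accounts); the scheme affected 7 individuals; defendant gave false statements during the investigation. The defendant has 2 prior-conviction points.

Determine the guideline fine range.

Base offense level for assault: 5.
R1 applies: 5 − 2 = 3.
R2 applies (level before this adjustment is 3 < 10, so +1): 3 + 1 = 4.
R3 applies: 4 + 2 = 6.
R4 applies: 6 + 3 = 9.
R5 applies: 9 − 2 = 7.
Final offense level: 7.
Level 7 falls in the 7 band.
Fine table: Level 7 → £19,000–£31,000.

£19,000–£31,000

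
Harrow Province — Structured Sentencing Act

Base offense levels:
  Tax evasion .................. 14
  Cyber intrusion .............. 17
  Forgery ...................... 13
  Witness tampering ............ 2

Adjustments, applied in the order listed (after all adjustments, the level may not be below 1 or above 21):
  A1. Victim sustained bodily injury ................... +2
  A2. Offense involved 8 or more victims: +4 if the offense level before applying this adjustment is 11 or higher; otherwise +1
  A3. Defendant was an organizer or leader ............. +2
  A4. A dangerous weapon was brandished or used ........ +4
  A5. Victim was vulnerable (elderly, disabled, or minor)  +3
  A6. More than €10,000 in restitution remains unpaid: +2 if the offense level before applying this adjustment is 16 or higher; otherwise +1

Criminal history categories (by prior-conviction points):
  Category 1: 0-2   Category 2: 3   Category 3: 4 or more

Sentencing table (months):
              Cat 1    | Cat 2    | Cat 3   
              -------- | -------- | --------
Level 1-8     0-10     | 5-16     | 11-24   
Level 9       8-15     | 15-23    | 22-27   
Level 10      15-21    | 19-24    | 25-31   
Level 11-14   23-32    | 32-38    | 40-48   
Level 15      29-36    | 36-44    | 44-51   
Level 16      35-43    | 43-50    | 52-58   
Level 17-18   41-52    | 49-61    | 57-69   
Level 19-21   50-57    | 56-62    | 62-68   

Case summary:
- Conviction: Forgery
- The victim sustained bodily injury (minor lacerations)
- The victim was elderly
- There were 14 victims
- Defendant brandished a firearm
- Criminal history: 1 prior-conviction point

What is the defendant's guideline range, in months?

Base offense level for forgery: 13.
A1 applies: 13 + 2 = 15.
A2 applies (level before this adjustment is 15 ≥ 11, so +4): 15 + 4 = 19.
A3 does not apply.
A4 applies: 19 + 4 = 23.
A5 applies: 23 + 3 = 26.
A6 does not apply.
Level 26 exceeds the maximum of 21; capped at 21.
Final offense level: 21.
Criminal history: 1 prior point → Category 1 (0-2).
Level 21 falls in the 19-21 band.
Grid: Level 19-21 × Category 1 = 50-57 months.

50-57 months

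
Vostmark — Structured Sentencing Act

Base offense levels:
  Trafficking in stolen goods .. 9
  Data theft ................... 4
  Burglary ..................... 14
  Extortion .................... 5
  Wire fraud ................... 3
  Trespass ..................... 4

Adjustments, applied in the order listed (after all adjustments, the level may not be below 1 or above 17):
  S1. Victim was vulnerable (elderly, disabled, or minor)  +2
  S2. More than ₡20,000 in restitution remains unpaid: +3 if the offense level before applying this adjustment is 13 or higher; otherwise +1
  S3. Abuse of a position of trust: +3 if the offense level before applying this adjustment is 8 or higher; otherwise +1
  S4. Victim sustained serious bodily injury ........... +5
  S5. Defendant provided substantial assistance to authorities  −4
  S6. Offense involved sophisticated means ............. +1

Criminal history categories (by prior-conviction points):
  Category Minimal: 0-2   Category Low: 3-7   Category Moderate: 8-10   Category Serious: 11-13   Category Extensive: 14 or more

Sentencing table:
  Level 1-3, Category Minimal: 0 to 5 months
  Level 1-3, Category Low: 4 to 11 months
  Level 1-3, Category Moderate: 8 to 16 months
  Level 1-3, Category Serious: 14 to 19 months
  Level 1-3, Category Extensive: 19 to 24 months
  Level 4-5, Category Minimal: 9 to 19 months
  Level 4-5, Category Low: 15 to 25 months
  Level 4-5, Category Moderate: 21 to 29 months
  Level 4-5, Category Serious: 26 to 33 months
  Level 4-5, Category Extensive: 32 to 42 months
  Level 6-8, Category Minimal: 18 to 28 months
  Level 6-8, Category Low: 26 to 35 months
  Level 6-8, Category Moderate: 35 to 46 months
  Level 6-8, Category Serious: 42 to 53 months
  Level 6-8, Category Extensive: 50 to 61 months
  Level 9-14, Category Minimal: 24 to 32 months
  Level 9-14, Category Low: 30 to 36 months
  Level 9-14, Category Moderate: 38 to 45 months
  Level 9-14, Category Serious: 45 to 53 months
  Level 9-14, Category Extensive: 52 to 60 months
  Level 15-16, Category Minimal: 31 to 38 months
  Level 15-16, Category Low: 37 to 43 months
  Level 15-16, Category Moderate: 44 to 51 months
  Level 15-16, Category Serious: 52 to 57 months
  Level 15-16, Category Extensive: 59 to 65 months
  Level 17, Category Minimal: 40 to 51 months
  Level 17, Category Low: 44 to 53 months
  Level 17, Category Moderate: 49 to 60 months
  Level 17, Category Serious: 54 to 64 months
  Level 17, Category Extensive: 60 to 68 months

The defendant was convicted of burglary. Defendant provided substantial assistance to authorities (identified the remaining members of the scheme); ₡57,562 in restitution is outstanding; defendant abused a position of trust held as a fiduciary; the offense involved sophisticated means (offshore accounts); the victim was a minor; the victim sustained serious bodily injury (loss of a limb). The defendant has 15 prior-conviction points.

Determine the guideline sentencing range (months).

Base offense level for burglary: 14.
S1 applies: 14 + 2 = 16.
S2 applies (level before this adjustment is 16 ≥ 13, so +3): 16 + 3 = 19.
S3 applies (level before this adjustment is 19 ≥ 8, so +3): 19 + 3 = 22.
S4 applies: 22 + 5 = 27.
S5 applies: 27 − 4 = 23.
S6 applies: 23 + 1 = 24.
Level 24 exceeds the maximum of 17; capped at 17.
Final offense level: 17.
Criminal history: 15 prior points → Category Extensive (14+).
Level 17 falls in the 17 band.
Grid: Level 17 × Category Extensive = 60-68 months.

60-68 months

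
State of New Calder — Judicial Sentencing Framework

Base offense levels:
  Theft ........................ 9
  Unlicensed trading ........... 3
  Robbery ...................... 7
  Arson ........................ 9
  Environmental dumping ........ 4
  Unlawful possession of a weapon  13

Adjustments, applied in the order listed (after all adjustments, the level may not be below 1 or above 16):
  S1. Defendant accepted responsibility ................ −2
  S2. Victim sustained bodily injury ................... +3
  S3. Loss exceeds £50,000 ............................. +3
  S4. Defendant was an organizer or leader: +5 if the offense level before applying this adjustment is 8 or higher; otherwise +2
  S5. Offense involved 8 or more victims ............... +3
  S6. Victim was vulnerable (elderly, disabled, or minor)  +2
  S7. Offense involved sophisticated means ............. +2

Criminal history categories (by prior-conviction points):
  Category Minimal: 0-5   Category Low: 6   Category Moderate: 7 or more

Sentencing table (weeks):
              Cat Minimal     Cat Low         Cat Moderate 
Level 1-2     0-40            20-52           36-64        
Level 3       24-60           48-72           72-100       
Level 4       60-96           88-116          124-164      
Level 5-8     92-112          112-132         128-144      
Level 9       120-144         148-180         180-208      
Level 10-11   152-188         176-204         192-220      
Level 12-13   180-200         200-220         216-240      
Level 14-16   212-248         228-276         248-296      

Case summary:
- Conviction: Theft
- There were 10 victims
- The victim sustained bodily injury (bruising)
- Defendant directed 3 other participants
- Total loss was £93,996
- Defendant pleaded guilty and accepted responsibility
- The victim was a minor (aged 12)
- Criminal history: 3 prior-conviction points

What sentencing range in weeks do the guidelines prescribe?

212-248 weeks

Base offense level for theft: 9.
S1 applies: 9 − 2 = 7.
S2 applies: 7 + 3 = 10.
S3 applies: 10 + 3 = 13.
S4 applies (level before this adjustment is 13 ≥ 8, so +5): 13 + 5 = 18.
S5 applies: 18 + 3 = 21.
S6 applies: 21 + 2 = 23.
Level 23 exceeds the maximum of 16; capped at 16.
Final offense level: 16.
Criminal history: 3 prior points → Category Minimal (0-5).
Level 16 falls in the 14-16 band.
Grid: Level 14-16 × Category Minimal = 212-248 weeks.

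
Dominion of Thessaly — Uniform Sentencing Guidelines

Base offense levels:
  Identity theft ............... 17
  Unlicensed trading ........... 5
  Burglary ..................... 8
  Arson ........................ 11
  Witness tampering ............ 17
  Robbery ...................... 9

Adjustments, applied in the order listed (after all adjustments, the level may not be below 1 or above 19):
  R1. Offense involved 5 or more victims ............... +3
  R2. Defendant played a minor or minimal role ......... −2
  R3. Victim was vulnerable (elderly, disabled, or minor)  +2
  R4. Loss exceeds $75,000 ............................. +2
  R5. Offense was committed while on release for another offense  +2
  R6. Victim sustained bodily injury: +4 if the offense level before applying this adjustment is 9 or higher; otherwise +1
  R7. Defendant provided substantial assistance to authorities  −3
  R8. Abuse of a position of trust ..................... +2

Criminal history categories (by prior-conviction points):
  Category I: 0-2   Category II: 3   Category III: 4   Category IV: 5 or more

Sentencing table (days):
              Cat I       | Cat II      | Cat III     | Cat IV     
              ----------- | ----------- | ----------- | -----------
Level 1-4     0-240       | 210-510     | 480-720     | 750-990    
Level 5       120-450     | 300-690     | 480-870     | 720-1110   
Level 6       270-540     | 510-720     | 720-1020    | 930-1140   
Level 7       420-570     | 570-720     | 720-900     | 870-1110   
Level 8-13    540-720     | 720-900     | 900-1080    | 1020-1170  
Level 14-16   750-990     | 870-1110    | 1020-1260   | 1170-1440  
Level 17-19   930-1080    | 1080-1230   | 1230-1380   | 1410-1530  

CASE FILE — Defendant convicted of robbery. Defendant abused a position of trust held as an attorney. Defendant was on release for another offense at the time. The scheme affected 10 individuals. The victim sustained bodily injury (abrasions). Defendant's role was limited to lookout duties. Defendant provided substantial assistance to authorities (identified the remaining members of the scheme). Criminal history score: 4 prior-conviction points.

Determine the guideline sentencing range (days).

1020-1260 days

Base offense level for robbery: 9.
R1 applies: 9 + 3 = 12.
R2 applies: 12 − 2 = 10.
R5 applies: 10 + 2 = 12.
R6 applies (level before this adjustment is 12 ≥ 9, so +4): 12 + 4 = 16.
R7 applies: 16 − 3 = 13.
R8 applies: 13 + 2 = 15.
Final offense level: 15.
Criminal history: 4 prior points → Category III (4).
Level 15 falls in the 14-16 band.
Grid: Level 14-16 × Category III = 1020-1260 days.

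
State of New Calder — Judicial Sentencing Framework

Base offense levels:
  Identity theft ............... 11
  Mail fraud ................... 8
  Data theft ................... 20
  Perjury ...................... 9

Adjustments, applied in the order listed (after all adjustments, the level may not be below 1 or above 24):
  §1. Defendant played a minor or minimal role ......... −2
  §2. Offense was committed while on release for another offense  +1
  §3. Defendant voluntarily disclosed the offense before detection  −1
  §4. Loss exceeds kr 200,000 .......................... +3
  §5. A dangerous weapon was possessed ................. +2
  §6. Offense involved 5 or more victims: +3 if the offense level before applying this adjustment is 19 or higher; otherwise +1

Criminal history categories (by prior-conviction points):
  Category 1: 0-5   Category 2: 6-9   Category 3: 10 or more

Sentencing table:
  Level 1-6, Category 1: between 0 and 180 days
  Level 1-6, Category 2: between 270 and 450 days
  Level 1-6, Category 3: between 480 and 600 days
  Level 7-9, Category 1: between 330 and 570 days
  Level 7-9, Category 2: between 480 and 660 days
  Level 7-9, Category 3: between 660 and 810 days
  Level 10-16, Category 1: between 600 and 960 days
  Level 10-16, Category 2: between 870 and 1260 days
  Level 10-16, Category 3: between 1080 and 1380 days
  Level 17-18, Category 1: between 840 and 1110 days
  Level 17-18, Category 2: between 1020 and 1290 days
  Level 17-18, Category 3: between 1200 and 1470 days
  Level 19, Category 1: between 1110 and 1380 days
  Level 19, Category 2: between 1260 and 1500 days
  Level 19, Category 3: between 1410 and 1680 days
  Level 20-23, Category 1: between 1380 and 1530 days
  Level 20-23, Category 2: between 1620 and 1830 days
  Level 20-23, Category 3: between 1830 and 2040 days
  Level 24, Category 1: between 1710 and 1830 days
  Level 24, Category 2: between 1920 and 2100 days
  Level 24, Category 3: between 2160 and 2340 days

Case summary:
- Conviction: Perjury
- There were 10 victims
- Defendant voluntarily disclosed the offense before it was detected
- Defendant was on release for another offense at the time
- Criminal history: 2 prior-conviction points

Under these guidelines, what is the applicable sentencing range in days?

Base offense level for perjury: 9.
§2 applies: 9 + 1 = 10.
§3 applies: 10 − 1 = 9.
§5 does not apply.
§6 applies (level before this adjustment is 9 < 19, so +1): 9 + 1 = 10.
Final offense level: 10.
Criminal history: 2 prior points → Category 1 (0-5).
Level 10 falls in the 10-16 band.
Grid: Level 10-16 × Category 1 = 600-960 days.

600-960 days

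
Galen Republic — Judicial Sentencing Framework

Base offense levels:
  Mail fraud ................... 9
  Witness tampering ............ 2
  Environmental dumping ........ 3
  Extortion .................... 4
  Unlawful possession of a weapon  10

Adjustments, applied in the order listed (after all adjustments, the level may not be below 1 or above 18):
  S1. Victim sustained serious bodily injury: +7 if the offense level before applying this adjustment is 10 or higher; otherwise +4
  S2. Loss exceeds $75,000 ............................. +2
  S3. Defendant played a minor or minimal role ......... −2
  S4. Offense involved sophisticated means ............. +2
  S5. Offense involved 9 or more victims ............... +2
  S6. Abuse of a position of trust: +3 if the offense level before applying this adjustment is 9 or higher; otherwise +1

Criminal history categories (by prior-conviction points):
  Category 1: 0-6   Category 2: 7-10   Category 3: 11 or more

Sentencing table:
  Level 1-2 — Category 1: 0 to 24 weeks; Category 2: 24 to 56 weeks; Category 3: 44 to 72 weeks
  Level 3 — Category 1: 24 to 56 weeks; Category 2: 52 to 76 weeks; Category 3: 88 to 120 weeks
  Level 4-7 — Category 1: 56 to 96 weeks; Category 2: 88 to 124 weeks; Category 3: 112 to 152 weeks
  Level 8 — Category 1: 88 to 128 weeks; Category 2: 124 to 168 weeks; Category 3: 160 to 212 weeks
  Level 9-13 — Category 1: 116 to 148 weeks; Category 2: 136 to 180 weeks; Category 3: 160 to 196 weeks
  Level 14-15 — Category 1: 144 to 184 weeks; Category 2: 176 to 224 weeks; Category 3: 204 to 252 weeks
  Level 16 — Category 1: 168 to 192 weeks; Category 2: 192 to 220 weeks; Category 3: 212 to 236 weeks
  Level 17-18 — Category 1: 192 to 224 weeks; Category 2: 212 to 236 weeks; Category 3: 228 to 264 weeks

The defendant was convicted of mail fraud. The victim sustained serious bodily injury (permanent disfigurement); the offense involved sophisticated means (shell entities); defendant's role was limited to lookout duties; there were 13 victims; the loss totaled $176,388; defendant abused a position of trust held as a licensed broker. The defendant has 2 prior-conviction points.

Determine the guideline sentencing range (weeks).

192-224 weeks

Base offense level for mail fraud: 9.
S1 applies (level before this adjustment is 9 < 10, so +4): 9 + 4 = 13.
S2 applies: 13 + 2 = 15.
S3 applies: 15 − 2 = 13.
S4 applies: 13 + 2 = 15.
S5 applies: 15 + 2 = 17.
S6 applies (level before this adjustment is 17 ≥ 9, so +3): 17 + 3 = 20.
Level 20 exceeds the maximum of 18; capped at 18.
Final offense level: 18.
Criminal history: 2 prior points → Category 1 (0-6).
Level 18 falls in the 17-18 band.
Grid: Level 17-18 × Category 1 = 192-224 weeks.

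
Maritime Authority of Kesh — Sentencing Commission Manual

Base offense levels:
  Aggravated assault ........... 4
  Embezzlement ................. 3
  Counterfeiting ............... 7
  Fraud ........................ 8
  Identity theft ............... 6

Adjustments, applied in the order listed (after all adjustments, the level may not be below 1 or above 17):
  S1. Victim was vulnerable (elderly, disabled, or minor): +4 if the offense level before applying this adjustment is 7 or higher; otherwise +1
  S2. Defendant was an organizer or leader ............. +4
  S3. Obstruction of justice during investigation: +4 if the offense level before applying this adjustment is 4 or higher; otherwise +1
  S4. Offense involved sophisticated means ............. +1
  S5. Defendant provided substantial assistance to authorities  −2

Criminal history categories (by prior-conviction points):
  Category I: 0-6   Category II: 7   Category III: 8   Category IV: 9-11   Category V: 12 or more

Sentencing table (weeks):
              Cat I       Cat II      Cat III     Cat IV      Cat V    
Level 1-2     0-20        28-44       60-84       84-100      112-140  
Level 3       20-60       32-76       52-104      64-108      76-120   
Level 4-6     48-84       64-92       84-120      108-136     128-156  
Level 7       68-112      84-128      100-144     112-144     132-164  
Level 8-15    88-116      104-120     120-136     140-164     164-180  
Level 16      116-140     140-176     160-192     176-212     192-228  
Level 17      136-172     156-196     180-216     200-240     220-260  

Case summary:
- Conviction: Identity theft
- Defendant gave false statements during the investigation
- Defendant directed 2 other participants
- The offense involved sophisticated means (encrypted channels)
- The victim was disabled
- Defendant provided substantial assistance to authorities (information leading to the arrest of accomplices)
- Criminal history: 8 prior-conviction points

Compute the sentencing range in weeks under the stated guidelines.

Base offense level for identity theft: 6.
S1 applies (level before this adjustment is 6 < 7, so +1): 6 + 1 = 7.
S2 applies: 7 + 4 = 11.
S3 applies (level before this adjustment is 11 ≥ 4, so +4): 11 + 4 = 15.
S4 applies: 15 + 1 = 16.
S5 applies: 16 − 2 = 14.
Final offense level: 14.
Criminal history: 8 prior points → Category III (8).
Level 14 falls in the 8-15 band.
Grid: Level 8-15 × Category III = 120-136 weeks.

120-136 weeks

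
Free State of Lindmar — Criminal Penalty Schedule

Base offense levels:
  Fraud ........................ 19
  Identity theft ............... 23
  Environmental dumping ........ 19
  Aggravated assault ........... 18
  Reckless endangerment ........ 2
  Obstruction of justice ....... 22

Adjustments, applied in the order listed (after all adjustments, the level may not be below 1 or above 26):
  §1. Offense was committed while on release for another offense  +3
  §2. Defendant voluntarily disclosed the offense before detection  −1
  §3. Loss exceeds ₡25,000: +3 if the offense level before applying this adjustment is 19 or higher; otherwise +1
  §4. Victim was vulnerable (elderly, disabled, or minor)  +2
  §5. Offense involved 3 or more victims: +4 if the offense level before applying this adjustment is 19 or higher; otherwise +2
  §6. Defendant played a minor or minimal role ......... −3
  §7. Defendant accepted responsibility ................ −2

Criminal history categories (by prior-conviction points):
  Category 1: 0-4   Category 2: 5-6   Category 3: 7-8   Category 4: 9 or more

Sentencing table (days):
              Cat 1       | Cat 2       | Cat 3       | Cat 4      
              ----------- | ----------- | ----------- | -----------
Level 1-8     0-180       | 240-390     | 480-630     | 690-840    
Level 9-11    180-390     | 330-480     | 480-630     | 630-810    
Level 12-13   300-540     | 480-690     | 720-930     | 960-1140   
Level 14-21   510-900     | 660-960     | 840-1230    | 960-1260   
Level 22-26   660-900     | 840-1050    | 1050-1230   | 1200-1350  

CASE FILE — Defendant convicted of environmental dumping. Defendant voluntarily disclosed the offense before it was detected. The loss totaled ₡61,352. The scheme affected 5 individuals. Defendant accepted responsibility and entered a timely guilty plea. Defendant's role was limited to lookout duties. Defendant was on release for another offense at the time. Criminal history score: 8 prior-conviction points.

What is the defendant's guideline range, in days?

1050-1230 days

Base offense level for environmental dumping: 19.
§1 applies: 19 + 3 = 22.
§2 applies: 22 − 1 = 21.
§3 applies (level before this adjustment is 21 ≥ 19, so +3): 21 + 3 = 24.
§5 applies (level before this adjustment is 24 ≥ 19, so +4): 24 + 4 = 28.
§6 applies: 28 − 3 = 25.
§7 applies: 25 − 2 = 23.
Final offense level: 23.
Criminal history: 8 prior points → Category 3 (7-8).
Level 23 falls in the 22-26 band.
Grid: Level 22-26 × Category 3 = 1050-1230 days.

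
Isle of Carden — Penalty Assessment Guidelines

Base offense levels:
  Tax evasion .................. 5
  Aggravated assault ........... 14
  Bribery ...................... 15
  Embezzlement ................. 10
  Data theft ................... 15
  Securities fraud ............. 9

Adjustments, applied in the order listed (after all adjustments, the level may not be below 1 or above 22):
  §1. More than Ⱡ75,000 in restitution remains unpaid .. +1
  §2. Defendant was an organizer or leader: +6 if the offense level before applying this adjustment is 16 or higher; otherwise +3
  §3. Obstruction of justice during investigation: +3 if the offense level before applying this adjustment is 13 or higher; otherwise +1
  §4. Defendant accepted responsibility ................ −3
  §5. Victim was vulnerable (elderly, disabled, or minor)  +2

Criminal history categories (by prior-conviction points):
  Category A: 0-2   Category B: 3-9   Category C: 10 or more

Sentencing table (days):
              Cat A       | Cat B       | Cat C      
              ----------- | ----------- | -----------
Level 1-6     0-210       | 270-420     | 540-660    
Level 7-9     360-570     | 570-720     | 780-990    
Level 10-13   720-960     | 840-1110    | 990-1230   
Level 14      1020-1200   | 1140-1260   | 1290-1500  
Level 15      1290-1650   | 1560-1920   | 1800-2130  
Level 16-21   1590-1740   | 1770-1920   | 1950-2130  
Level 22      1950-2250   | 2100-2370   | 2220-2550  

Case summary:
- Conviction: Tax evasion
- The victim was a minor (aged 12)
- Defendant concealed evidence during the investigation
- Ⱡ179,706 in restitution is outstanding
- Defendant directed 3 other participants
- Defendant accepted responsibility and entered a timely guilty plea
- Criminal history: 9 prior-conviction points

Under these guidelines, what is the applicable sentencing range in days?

Base offense level for tax evasion: 5.
§1 applies: 5 + 1 = 6.
§2 applies (level before this adjustment is 6 < 16, so +3): 6 + 3 = 9.
§3 applies (level before this adjustment is 9 < 13, so +1): 9 + 1 = 10.
§4 applies: 10 − 3 = 7.
§5 applies: 7 + 2 = 9.
Final offense level: 9.
Criminal history: 9 prior points → Category B (3-9).
Level 9 falls in the 7-9 band.
Grid: Level 7-9 × Category B = 570-720 days.

570-720 days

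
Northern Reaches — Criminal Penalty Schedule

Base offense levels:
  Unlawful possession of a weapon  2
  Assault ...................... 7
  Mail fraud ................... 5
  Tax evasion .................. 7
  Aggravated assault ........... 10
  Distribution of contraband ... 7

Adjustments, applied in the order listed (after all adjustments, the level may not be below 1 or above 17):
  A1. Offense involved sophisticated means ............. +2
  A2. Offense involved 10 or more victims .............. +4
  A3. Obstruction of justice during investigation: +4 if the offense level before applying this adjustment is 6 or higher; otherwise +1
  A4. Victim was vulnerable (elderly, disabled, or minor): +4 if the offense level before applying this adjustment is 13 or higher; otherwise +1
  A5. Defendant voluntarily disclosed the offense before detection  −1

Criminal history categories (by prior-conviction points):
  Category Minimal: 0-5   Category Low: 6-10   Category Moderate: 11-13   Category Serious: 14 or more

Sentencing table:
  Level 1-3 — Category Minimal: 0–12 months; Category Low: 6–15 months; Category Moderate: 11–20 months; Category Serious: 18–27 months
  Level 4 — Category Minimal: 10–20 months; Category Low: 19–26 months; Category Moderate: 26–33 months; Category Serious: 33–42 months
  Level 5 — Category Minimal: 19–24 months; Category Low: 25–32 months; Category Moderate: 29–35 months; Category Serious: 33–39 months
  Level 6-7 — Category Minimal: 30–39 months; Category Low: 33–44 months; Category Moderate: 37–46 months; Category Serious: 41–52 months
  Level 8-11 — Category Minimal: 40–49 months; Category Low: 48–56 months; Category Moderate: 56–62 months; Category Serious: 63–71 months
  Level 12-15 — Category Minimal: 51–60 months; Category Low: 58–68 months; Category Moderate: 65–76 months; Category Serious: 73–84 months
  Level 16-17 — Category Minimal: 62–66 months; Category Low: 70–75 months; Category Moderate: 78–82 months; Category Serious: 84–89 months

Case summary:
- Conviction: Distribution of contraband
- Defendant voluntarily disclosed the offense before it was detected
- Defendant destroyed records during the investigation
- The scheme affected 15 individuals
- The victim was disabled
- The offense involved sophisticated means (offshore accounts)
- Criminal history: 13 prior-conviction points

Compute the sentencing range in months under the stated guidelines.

78-82 months

Base offense level for distribution of contraband: 7.
A1 applies: 7 + 2 = 9.
A2 applies: 9 + 4 = 13.
A3 applies (level before this adjustment is 13 ≥ 6, so +4): 13 + 4 = 17.
A4 applies (level before this adjustment is 17 ≥ 13, so +4): 17 + 4 = 21.
A5 applies: 21 − 1 = 20.
Level 20 exceeds the maximum of 17; capped at 17.
Final offense level: 17.
Criminal history: 13 prior points → Category Moderate (11-13).
Level 17 falls in the 16-17 band.
Grid: Level 16-17 × Category Moderate = 78-82 months.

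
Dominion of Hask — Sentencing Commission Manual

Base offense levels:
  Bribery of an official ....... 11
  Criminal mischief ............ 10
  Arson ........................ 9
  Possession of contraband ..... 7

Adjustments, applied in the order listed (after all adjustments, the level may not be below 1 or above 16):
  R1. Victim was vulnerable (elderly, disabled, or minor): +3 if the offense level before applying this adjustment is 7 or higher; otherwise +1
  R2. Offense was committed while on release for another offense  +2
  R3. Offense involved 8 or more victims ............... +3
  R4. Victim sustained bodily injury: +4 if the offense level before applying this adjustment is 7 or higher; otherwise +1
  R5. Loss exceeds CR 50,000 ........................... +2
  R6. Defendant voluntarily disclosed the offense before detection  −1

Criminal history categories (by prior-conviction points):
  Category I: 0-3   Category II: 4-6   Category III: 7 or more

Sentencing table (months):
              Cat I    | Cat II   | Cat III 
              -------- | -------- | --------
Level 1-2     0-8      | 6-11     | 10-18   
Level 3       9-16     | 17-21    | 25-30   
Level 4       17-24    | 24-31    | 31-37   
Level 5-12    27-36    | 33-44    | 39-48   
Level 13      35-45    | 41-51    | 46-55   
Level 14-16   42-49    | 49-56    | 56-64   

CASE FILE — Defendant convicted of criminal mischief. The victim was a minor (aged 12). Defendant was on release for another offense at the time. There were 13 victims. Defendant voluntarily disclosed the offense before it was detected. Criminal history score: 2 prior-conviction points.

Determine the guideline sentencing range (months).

42-49 months

Base offense level for criminal mischief: 10.
R1 applies (level before this adjustment is 10 ≥ 7, so +3): 10 + 3 = 13.
R2 applies: 13 + 2 = 15.
R3 applies: 15 + 3 = 18.
R5 does not apply.
R6 applies: 18 − 1 = 17.
Level 17 exceeds the maximum of 16; capped at 16.
Final offense level: 16.
Criminal history: 2 prior points → Category I (0-3).
Level 16 falls in the 14-16 band.
Grid: Level 14-16 × Category I = 42-49 months.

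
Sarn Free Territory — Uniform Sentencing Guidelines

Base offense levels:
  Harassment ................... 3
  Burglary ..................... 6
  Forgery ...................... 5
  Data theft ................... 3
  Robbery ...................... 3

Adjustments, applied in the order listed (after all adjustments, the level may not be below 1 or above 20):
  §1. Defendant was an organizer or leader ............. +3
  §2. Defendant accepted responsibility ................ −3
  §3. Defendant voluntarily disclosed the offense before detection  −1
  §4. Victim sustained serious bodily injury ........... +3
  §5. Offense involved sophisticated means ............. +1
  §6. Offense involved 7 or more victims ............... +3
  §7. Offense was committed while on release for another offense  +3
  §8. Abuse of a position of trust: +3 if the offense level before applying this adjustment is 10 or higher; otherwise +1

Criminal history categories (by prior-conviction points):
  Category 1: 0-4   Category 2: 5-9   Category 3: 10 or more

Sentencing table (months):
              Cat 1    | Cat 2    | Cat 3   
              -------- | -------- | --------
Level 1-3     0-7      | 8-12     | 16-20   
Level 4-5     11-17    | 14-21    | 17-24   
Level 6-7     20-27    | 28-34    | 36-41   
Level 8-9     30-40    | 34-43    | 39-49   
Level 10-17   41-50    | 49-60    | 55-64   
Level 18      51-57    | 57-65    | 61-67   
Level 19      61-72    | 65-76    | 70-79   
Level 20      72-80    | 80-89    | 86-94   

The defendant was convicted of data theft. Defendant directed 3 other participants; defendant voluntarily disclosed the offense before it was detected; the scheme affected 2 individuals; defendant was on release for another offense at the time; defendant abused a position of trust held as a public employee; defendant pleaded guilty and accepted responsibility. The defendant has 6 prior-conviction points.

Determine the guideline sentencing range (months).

Base offense level for data theft: 3.
§1 applies: 3 + 3 = 6.
§2 applies: 6 − 3 = 3.
§3 applies: 3 − 1 = 2.
§7 applies: 2 + 3 = 5.
§8 applies (level before this adjustment is 5 < 10, so +1): 5 + 1 = 6.
Final offense level: 6.
Criminal history: 6 prior points → Category 2 (5-9).
Level 6 falls in the 6-7 band.
Grid: Level 6-7 × Category 2 = 28-34 months.

28-34 months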